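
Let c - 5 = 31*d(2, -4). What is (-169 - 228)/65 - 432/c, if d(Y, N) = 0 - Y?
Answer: 1817/1235 ≈ 1.4713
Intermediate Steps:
d(Y, N) = -Y
c = -57 (c = 5 + 31*(-1*2) = 5 + 31*(-2) = 5 - 62 = -57)
(-169 - 228)/65 - 432/c = (-169 - 228)/65 - 432/(-57) = -397*1/65 - 432*(-1/57) = -397/65 + 144/19 = 1817/1235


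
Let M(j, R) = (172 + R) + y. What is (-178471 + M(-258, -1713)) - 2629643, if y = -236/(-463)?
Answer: -1300870029/463 ≈ -2.8097e+6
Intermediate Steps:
y = 236/463 (y = -236*(-1/463) = 236/463 ≈ 0.50972)
M(j, R) = 79872/463 + R (M(j, R) = (172 + R) + 236/463 = 79872/463 + R)
(-178471 + M(-258, -1713)) - 2629643 = (-178471 + (79872/463 - 1713)) - 2629643 = (-178471 - 713247/463) - 2629643 = -83345320/463 - 2629643 = -1300870029/463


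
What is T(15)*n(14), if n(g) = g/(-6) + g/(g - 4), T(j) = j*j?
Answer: -210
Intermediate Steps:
T(j) = j²
n(g) = -g/6 + g/(-4 + g) (n(g) = g*(-⅙) + g/(-4 + g) = -g/6 + g/(-4 + g))
T(15)*n(14) = 15²*((⅙)*14*(10 - 1*14)/(-4 + 14)) = 225*((⅙)*14*(10 - 14)/10) = 225*((⅙)*14*(⅒)*(-4)) = 225*(-14/15) = -210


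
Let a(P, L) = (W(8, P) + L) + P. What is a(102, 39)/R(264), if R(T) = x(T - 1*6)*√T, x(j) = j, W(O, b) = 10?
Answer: 151*√66/34056 ≈ 0.036021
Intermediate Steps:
R(T) = √T*(-6 + T) (R(T) = (T - 1*6)*√T = (T - 6)*√T = (-6 + T)*√T = √T*(-6 + T))
a(P, L) = 10 + L + P (a(P, L) = (10 + L) + P = 10 + L + P)
a(102, 39)/R(264) = (10 + 39 + 102)/((√264*(-6 + 264))) = 151/(((2*√66)*258)) = 151/((516*√66)) = 151*(√66/34056) = 151*√66/34056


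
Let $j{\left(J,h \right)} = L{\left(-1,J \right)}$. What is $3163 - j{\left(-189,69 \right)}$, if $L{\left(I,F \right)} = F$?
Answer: $3352$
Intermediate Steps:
$j{\left(J,h \right)} = J$
$3163 - j{\left(-189,69 \right)} = 3163 - -189 = 3163 + 189 = 3352$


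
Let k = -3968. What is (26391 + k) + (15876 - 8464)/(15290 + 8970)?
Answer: 135997348/6065 ≈ 22423.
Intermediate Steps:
(26391 + k) + (15876 - 8464)/(15290 + 8970) = (26391 - 3968) + (15876 - 8464)/(15290 + 8970) = 22423 + 7412/24260 = 22423 + 7412*(1/24260) = 22423 + 1853/6065 = 135997348/6065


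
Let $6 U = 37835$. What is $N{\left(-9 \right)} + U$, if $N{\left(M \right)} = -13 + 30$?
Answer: $\frac{37937}{6} \approx 6322.8$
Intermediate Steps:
$N{\left(M \right)} = 17$
$U = \frac{37835}{6}$ ($U = \frac{1}{6} \cdot 37835 = \frac{37835}{6} \approx 6305.8$)
$N{\left(-9 \right)} + U = 17 + \frac{37835}{6} = \frac{37937}{6}$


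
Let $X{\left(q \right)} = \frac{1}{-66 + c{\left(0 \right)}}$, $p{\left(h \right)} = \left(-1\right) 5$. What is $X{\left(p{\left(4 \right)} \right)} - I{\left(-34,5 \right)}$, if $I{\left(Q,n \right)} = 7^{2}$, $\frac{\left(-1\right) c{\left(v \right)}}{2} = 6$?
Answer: $- \frac{3823}{78} \approx -49.013$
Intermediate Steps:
$c{\left(v \right)} = -12$ ($c{\left(v \right)} = \left(-2\right) 6 = -12$)
$I{\left(Q,n \right)} = 49$
$p{\left(h \right)} = -5$
$X{\left(q \right)} = - \frac{1}{78}$ ($X{\left(q \right)} = \frac{1}{-66 - 12} = \frac{1}{-78} = - \frac{1}{78}$)
$X{\left(p{\left(4 \right)} \right)} - I{\left(-34,5 \right)} = - \frac{1}{78} - 49 = - \frac{3823}{78}$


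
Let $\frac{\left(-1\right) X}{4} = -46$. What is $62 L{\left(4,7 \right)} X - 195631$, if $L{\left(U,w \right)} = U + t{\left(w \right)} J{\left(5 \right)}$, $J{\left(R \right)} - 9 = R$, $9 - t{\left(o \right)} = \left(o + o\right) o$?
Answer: $-14364367$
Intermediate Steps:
$t{\left(o \right)} = 9 - 2 o^{2}$ ($t{\left(o \right)} = 9 - \left(o + o\right) o = 9 - 2 o o = 9 - 2 o^{2}$)
$X = 184$ ($X = \left(-4\right) \left(-46\right) = 184$)
$J{\left(R \right)} = 9 + R$
$L{\left(U,w \right)} = 126 + U - 28 w^{2}$ ($L{\left(U,w \right)} = U + \left(9 - 2 w^{2}\right) \left(9 + 5\right) = U + \left(9 - 2 w^{2}\right) 14 = U - \left(-126 + 28 w^{2}\right) = 126 + U - 28 w^{2}$)
$62 L{\left(4,7 \right)} X - 195631 = 62 \left(126 + 4 - 28 \cdot 7^{2}\right) 184 - 195631 = 62 \left(126 + 4 - 1372\right) 184 - 195631 = 62 \left(-1242\right) 184 - 195631 = \left(-77004\right) 184 - 195631 = -14168736 - 195631 = -14364367$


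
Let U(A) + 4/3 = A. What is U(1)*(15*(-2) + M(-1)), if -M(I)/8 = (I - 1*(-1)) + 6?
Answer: 26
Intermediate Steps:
U(A) = -4/3 + A
M(I) = -56 - 8*I (M(I) = -8*((I - 1*(-1)) + 6) = -8*((I + 1) + 6) = -8*((1 + I) + 6) = -8*(7 + I) = -56 - 8*I)
U(1)*(15*(-2) + M(-1)) = (-4/3 + 1)*(15*(-2) + (-56 - 8*(-1))) = -(-30 + (-56 + 8))/3 = -(-30 - 48)/3 = -⅓*(-78) = 26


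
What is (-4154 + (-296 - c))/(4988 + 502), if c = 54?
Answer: -2252/2745 ≈ -0.82040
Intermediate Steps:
(-4154 + (-296 - c))/(4988 + 502) = (-4154 + (-296 - 1*54))/(4988 + 502) = (-4154 + (-296 - 54))/5490 = (-4154 - 350)*(1/5490) = -4504*1/5490 = -2252/2745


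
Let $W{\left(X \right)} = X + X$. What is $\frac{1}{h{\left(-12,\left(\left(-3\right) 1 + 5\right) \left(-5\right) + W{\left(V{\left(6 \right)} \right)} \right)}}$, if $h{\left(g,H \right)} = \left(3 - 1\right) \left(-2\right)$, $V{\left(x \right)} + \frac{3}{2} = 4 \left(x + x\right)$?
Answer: $- \frac{1}{4} \approx -0.25$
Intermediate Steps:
$V{\left(x \right)} = - \frac{3}{2} + 8 x$ ($V{\left(x \right)} = - \frac{3}{2} + 4 \left(x + x\right) = - \frac{3}{2} + 4 \cdot 2 x = - \frac{3}{2} + 8 x$)
$W{\left(X \right)} = 2 X$
$h{\left(g,H \right)} = -4$ ($h{\left(g,H \right)} = 2 \left(-2\right) = -4$)
$\frac{1}{h{\left(-12,\left(\left(-3\right) 1 + 5\right) \left(-5\right) + W{\left(V{\left(6 \right)} \right)} \right)}} = \frac{1}{-4} = - \frac{1}{4}$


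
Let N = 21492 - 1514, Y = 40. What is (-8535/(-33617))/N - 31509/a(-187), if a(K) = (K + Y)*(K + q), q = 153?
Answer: -251921609106/39960225347 ≈ -6.3043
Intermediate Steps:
N = 19978
a(K) = (40 + K)*(153 + K) (a(K) = (K + 40)*(K + 153) = (40 + K)*(153 + K))
(-8535/(-33617))/N - 31509/a(-187) = -8535/(-33617)/19978 - 31509/(6120 + (-187)² + 193*(-187)) = -8535*(-1/33617)*(1/19978) - 31509/(6120 + 34969 - 36091) = (8535/33617)*(1/19978) - 31509/4998 = 8535/671600426 - 31509*1/4998 = 8535/671600426 - 10503/1666 = -251921609106/39960225347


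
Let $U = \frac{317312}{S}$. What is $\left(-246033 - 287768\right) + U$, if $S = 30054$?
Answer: $- \frac{8021268971}{15027} \approx -5.3379 \cdot 10^{5}$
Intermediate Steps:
$U = \frac{158656}{15027}$ ($U = \frac{317312}{30054} = 317312 \cdot \frac{1}{30054} = \frac{158656}{15027} \approx 10.558$)
$\left(-246033 - 287768\right) + U = \left(-246033 - 287768\right) + \frac{158656}{15027} = -533801 + \frac{158656}{15027} = - \frac{8021268971}{15027}$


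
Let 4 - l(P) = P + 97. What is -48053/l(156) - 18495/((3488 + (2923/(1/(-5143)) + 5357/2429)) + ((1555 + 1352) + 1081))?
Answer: 116919991993837/605849630952 ≈ 192.99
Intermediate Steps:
l(P) = -93 - P (l(P) = 4 - (P + 97) = 4 - (97 + P) = 4 + (-97 - P) = -93 - P)
-48053/l(156) - 18495/((3488 + (2923/(1/(-5143)) + 5357/2429)) + ((1555 + 1352) + 1081)) = -48053/(-93 - 1*156) - 18495/((3488 + (2923/(1/(-5143)) + 5357/2429)) + ((1555 + 1352) + 1081)) = -48053/(-93 - 156) - 18495/((3488 + (2923/(-1/5143) + 5357*(1/2429))) + (2907 + 1081)) = -48053/(-249) - 18495/((3488 + (2923*(-5143) + 5357/2429)) + 3988) = -48053*(-1/249) - 18495/((3488 + (-15032989 + 5357/2429)) + 3988) = 48053/249 - 18495/((3488 - 36515124924/2429) + 3988) = 48053/249 - 18495/(-36506652572/2429 + 3988) = 48053/249 - 18495/(-36496965720/2429) = 48053/249 - 18495*(-2429/36496965720) = 48053/249 + 2994957/2433131048 = 116919991993837/605849630952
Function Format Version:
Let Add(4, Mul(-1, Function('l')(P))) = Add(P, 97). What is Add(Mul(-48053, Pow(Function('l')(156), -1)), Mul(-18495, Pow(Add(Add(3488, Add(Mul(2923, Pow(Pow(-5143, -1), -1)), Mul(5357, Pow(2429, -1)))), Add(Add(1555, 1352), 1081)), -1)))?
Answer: Rational(116919991993837, 605849630952) ≈ 192.99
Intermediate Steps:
Function('l')(P) = Add(-93, Mul(-1, P)) (Function('l')(P) = Add(4, Mul(-1, Add(P, 97))) = Add(4, Mul(-1, Add(97, P))) = Add(4, Add(-97, Mul(-1, P))) = Add(-93, Mul(-1, P)))
Add(Mul(-48053, Pow(Function('l')(156), -1)), Mul(-18495, Pow(Add(Add(3488, Add(Mul(2923, Pow(Pow(-5143, -1), -1)), Mul(5357, Pow(2429, -1)))), Add(Add(1555, 1352), 1081)), -1))) = Add(Mul(-48053, Pow(Add(-93, Mul(-1, 156)), -1)), Mul(-18495, Pow(Add(Add(3488, Add(Mul(2923, Pow(Pow(-5143, -1), -1)), Mul(5357, Pow(2429, -1)))), Add(Add(1555, 1352), 1081)), -1))) = Add(Mul(-48053, Pow(Add(-93, -156), -1)), Mul(-18495, Pow(Add(Add(3488, Add(Mul(2923, Pow(Rational(-1, 5143), -1)), Mul(5357, Rational(1, 2429)))), Add(2907, 1081)), -1))) = Add(Mul(-48053, Pow(-249, -1)), Mul(-18495, Pow(Add(Add(3488, Add(Mul(2923, -5143), Rational(5357, 2429))), 3988), -1))) = Add(Mul(-48053, Rational(-1, 249)), Mul(-18495, Pow(Add(Add(3488, Add(-15032989, Rational(5357, 2429))), 3988), -1))) = Add(Rational(48053, 249), Mul(-18495, Pow(Add(Add(3488, Rational(-36515124924, 2429)), 3988), -1))) = Add(Rational(48053, 249), Mul(-18495, Pow(Add(Rational(-36506652572, 2429), 3988), -1))) = Add(Rational(48053, 249), Mul(-18495, Pow(Rational(-36496965720, 2429), -1))) = Add(Rational(48053, 249), Mul(-18495, Rational(-2429, 36496965720))) = Add(Rational(48053, 249), Rational(2994957, 2433131048)) = Rational(116919991993837, 605849630952)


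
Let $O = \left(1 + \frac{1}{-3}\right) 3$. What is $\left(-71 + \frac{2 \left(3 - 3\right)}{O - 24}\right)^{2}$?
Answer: $5041$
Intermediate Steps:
$O = 2$ ($O = \left(1 - \frac{1}{3}\right) 3 = \frac{2}{3} \cdot 3 = 2$)
$\left(-71 + \frac{2 \left(3 - 3\right)}{O - 24}\right)^{2} = \left(-71 + \frac{2 \left(3 - 3\right)}{2 - 24}\right)^{2} = \left(-71 + \frac{2 \cdot 0}{-22}\right)^{2} = \left(-71 - 0\right)^{2} = \left(-71 + 0\right)^{2} = \left(-71\right)^{2} = 5041$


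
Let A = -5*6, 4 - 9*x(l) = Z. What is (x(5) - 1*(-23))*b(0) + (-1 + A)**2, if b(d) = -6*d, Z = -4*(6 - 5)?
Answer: 961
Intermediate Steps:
Z = -4 (Z = -4*1 = -4)
x(l) = 8/9 (x(l) = 4/9 - 1/9*(-4) = 4/9 + 4/9 = 8/9)
A = -30
(x(5) - 1*(-23))*b(0) + (-1 + A)**2 = (8/9 - 1*(-23))*(-6*0) + (-1 - 30)**2 = (8/9 + 23)*0 + (-31)**2 = (215/9)*0 + 961 = 0 + 961 = 961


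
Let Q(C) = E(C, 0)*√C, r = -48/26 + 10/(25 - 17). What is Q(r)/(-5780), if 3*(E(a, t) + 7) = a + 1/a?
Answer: 37517*I*√403/726754080 ≈ 0.0010363*I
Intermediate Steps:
E(a, t) = -7 + a/3 + 1/(3*a) (E(a, t) = -7 + (a + 1/a)/3 = -7 + (a/3 + 1/(3*a)) = -7 + a/3 + 1/(3*a))
r = -31/52 (r = -48*1/26 + 10/8 = -24/13 + 10*(⅛) = -24/13 + 5/4 = -31/52 ≈ -0.59615)
Q(C) = (1 + C*(-21 + C))/(3*√C) (Q(C) = ((1 + C*(-21 + C))/(3*C))*√C = (1 + C*(-21 + C))/(3*√C))
Q(r)/(-5780) = ((1 - 31*(-21 - 31/52)/52)/(3*√(-31/52)))/(-5780) = ((-2*I*√403/31)*(1 - 31/52*(-1123/52))/3)*(-1/5780) = ((-2*I*√403/31)*(1 + 34813/2704)/3)*(-1/5780) = ((⅓)*(-2*I*√403/31)*(37517/2704))*(-1/5780) = -37517*I*√403/125736*(-1/5780) = 37517*I*√403/726754080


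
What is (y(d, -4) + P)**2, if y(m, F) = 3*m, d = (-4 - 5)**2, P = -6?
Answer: 56169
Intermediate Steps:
d = 81 (d = (-9)**2 = 81)
(y(d, -4) + P)**2 = (3*81 - 6)**2 = (243 - 6)**2 = 237**2 = 56169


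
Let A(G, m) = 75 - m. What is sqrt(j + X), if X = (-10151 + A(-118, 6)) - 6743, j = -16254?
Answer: I*sqrt(33079) ≈ 181.88*I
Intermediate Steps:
X = -16825 (X = (-10151 + (75 - 1*6)) - 6743 = (-10151 + (75 - 6)) - 6743 = (-10151 + 69) - 6743 = -10082 - 6743 = -16825)
sqrt(j + X) = sqrt(-16254 - 16825) = sqrt(-33079) = I*sqrt(33079)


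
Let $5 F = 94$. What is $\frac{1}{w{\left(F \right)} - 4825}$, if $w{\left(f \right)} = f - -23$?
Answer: $- \frac{5}{23916} \approx -0.00020907$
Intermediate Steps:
$F = \frac{94}{5}$ ($F = \frac{1}{5} \cdot 94 = \frac{94}{5} \approx 18.8$)
$w{\left(f \right)} = 23 + f$ ($w{\left(f \right)} = f + 23 = 23 + f$)
$\frac{1}{w{\left(F \right)} - 4825} = \frac{1}{\left(23 + \frac{94}{5}\right) - 4825} = \frac{1}{\frac{209}{5} - 4825} = \frac{1}{- \frac{23916}{5}} = - \frac{5}{23916}$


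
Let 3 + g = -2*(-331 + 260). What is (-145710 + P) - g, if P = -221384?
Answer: -367233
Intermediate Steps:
g = 139 (g = -3 - 2*(-331 + 260) = -3 - 2*(-71) = -3 + 142 = 139)
(-145710 + P) - g = (-145710 - 221384) - 1*139 = -367094 - 139 = -367233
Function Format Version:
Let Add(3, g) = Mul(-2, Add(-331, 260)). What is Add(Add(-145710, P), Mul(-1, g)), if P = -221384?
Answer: -367233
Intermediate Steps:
g = 139 (g = Add(-3, Mul(-2, Add(-331, 260))) = Add(-3, Mul(-2, -71)) = Add(-3, 142) = 139)
Add(Add(-145710, P), Mul(-1, g)) = Add(Add(-145710, -221384), Mul(-1, 139)) = Add(-367094, -139) = -367233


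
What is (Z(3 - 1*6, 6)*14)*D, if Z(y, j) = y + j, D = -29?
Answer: -1218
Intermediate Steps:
Z(y, j) = j + y
(Z(3 - 1*6, 6)*14)*D = ((6 + (3 - 1*6))*14)*(-29) = ((6 + (3 - 6))*14)*(-29) = ((6 - 3)*14)*(-29) = (3*14)*(-29) = 42*(-29) = -1218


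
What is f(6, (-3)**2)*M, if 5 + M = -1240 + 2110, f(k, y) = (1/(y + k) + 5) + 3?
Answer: 20933/3 ≈ 6977.7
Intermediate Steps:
f(k, y) = 8 + 1/(k + y) (f(k, y) = (1/(k + y) + 5) + 3 = (5 + 1/(k + y)) + 3 = 8 + 1/(k + y))
M = 865 (M = -5 + (-1240 + 2110) = -5 + 870 = 865)
f(6, (-3)**2)*M = ((1 + 8*6 + 8*(-3)**2)/(6 + (-3)**2))*865 = ((1 + 48 + 8*9)/(6 + 9))*865 = ((1 + 48 + 72)/15)*865 = ((1/15)*121)*865 = (121/15)*865 = 20933/3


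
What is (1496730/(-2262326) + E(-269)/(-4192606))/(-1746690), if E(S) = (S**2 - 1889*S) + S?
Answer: 114967808793/251021624926579540 ≈ 4.5800e-7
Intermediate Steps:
E(S) = S**2 - 1888*S
(1496730/(-2262326) + E(-269)/(-4192606))/(-1746690) = (1496730/(-2262326) - 269*(-1888 - 269)/(-4192606))/(-1746690) = (1496730*(-1/2262326) - 269*(-2157)*(-1/4192606))*(-1/1746690) = (-748365/1131163 + 580233*(-1/4192606))*(-1/1746690) = (-748365/1131163 - 580233/4192606)*(-1/1746690) = -344903426379/431138252798*(-1/1746690) = 114967808793/251021624926579540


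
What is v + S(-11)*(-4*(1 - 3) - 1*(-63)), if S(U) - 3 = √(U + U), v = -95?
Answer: 118 + 71*I*√22 ≈ 118.0 + 333.02*I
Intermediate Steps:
S(U) = 3 + √2*√U (S(U) = 3 + √(U + U) = 3 + √(2*U) = 3 + √2*√U)
v + S(-11)*(-4*(1 - 3) - 1*(-63)) = -95 + (3 + √2*√(-11))*(-4*(1 - 3) - 1*(-63)) = -95 + (3 + √2*(I*√11))*(-4*(-2) + 63) = -95 + (3 + I*√22)*(8 + 63) = -95 + (3 + I*√22)*71 = -95 + (213 + 71*I*√22) = 118 + 71*I*√22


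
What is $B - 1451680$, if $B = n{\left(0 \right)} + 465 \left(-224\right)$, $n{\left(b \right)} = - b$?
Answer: $-1555840$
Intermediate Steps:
$B = -104160$ ($B = \left(-1\right) 0 + 465 \left(-224\right) = 0 - 104160 = -104160$)
$B - 1451680 = -104160 - 1451680 = -1555840$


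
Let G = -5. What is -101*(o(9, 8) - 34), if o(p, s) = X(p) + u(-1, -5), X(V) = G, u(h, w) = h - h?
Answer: 3939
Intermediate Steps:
u(h, w) = 0
X(V) = -5
o(p, s) = -5 (o(p, s) = -5 + 0 = -5)
-101*(o(9, 8) - 34) = -101*(-5 - 34) = -101*(-39) = 3939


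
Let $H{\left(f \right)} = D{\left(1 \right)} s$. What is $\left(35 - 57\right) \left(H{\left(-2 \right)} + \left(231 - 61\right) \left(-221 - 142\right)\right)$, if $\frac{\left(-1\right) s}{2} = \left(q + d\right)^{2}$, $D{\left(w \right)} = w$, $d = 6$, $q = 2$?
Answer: $1360436$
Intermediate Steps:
$s = -128$ ($s = - 2 \left(2 + 6\right)^{2} = - 2 \cdot 8^{2} = \left(-2\right) 64 = -128$)
$H{\left(f \right)} = -128$ ($H{\left(f \right)} = 1 \left(-128\right) = -128$)
$\left(35 - 57\right) \left(H{\left(-2 \right)} + \left(231 - 61\right) \left(-221 - 142\right)\right) = \left(35 - 57\right) \left(-128 + \left(231 - 61\right) \left(-221 - 142\right)\right) = - 22 \left(-128 + 170 \left(-363\right)\right) = - 22 \left(-128 - 61710\right) = \left(-22\right) \left(-61838\right) = 1360436$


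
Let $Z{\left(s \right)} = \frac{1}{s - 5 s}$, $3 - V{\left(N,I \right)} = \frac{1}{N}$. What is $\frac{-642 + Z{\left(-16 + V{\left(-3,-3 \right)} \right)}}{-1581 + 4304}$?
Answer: $- \frac{97581}{413896} \approx -0.23576$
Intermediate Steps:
$V{\left(N,I \right)} = 3 - \frac{1}{N}$
$Z{\left(s \right)} = - \frac{1}{4 s}$ ($Z{\left(s \right)} = \frac{1}{\left(-4\right) s} = - \frac{1}{4 s}$)
$\frac{-642 + Z{\left(-16 + V{\left(-3,-3 \right)} \right)}}{-1581 + 4304} = \frac{-642 - \frac{1}{4 \left(-16 + \left(3 - \frac{1}{-3}\right)\right)}}{-1581 + 4304} = \frac{-642 - \frac{1}{4 \left(-16 + \left(3 - - \frac{1}{3}\right)\right)}}{2723} = \left(-642 - \frac{1}{4 \left(-16 + \left(3 + \frac{1}{3}\right)\right)}\right) \frac{1}{2723} = \left(-642 - \frac{1}{4 \left(-16 + \frac{10}{3}\right)}\right) \frac{1}{2723} = \left(-642 - \frac{1}{4 \left(- \frac{38}{3}\right)}\right) \frac{1}{2723} = \left(-642 - - \frac{3}{152}\right) \frac{1}{2723} = \left(-642 + \frac{3}{152}\right) \frac{1}{2723} = \left(- \frac{97581}{152}\right) \frac{1}{2723} = - \frac{97581}{413896}$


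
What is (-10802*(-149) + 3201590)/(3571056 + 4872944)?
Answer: 300693/527750 ≈ 0.56976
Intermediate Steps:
(-10802*(-149) + 3201590)/(3571056 + 4872944) = (1609498 + 3201590)/8444000 = 4811088*(1/8444000) = 300693/527750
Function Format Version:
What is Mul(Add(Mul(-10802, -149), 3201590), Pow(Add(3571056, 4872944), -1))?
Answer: Rational(300693, 527750) ≈ 0.56976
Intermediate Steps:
Mul(Add(Mul(-10802, -149), 3201590), Pow(Add(3571056, 4872944), -1)) = Mul(Add(1609498, 3201590), Pow(8444000, -1)) = Mul(4811088, Rational(1, 8444000)) = Rational(300693, 527750)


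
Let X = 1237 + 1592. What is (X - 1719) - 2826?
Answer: -1716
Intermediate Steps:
X = 2829
(X - 1719) - 2826 = (2829 - 1719) - 2826 = 1110 - 2826 = -1716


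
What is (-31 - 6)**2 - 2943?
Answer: -1574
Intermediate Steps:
(-31 - 6)**2 - 2943 = (-37)**2 - 2943 = 1369 - 2943 = -1574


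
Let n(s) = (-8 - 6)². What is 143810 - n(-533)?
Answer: 143614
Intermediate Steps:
n(s) = 196 (n(s) = (-14)² = 196)
143810 - n(-533) = 143810 - 1*196 = 143810 - 196 = 143614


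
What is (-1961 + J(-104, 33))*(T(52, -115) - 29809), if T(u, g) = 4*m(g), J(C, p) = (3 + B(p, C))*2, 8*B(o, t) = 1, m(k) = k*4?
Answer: 247463531/4 ≈ 6.1866e+7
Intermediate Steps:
m(k) = 4*k
B(o, t) = ⅛ (B(o, t) = (⅛)*1 = ⅛)
J(C, p) = 25/4 (J(C, p) = (3 + ⅛)*2 = (25/8)*2 = 25/4)
T(u, g) = 16*g (T(u, g) = 4*(4*g) = 16*g)
(-1961 + J(-104, 33))*(T(52, -115) - 29809) = (-1961 + 25/4)*(16*(-115) - 29809) = -7819*(-1840 - 29809)/4 = -7819/4*(-31649) = 247463531/4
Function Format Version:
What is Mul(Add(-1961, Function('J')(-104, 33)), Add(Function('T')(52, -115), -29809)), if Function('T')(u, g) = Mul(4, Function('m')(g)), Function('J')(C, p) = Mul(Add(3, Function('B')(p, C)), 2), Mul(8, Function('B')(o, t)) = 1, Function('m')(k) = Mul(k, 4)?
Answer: Rational(247463531, 4) ≈ 6.1866e+7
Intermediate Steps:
Function('m')(k) = Mul(4, k)
Function('B')(o, t) = Rational(1, 8) (Function('B')(o, t) = Mul(Rational(1, 8), 1) = Rational(1, 8))
Function('J')(C, p) = Rational(25, 4) (Function('J')(C, p) = Mul(Add(3, Rational(1, 8)), 2) = Mul(Rational(25, 8), 2) = Rational(25, 4))
Function('T')(u, g) = Mul(16, g) (Function('T')(u, g) = Mul(4, Mul(4, g)) = Mul(16, g))
Mul(Add(-1961, Function('J')(-104, 33)), Add(Function('T')(52, -115), -29809)) = Mul(Add(-1961, Rational(25, 4)), Add(Mul(16, -115), -29809)) = Mul(Rational(-7819, 4), Add(-1840, -29809)) = Mul(Rational(-7819, 4), -31649) = Rational(247463531, 4)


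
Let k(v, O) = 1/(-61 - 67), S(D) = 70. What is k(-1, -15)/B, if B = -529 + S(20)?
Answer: 1/58752 ≈ 1.7021e-5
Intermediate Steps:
k(v, O) = -1/128 (k(v, O) = 1/(-128) = -1/128)
B = -459 (B = -529 + 70 = -459)
k(-1, -15)/B = -1/128/(-459) = -1/128*(-1/459) = 1/58752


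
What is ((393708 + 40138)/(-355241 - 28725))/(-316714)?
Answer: 216923/60803703862 ≈ 3.5676e-6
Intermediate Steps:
((393708 + 40138)/(-355241 - 28725))/(-316714) = (433846/(-383966))*(-1/316714) = (433846*(-1/383966))*(-1/316714) = -216923/191983*(-1/316714) = 216923/60803703862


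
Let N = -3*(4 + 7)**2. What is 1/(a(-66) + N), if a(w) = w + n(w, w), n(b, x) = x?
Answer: -1/495 ≈ -0.0020202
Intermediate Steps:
N = -363 (N = -3*11**2 = -3*121 = -363)
a(w) = 2*w (a(w) = w + w = 2*w)
1/(a(-66) + N) = 1/(2*(-66) - 363) = 1/(-132 - 363) = 1/(-495) = -1/495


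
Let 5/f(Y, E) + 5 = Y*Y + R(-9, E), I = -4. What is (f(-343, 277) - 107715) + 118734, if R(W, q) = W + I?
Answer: 1296175994/117631 ≈ 11019.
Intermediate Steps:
R(W, q) = -4 + W (R(W, q) = W - 4 = -4 + W)
f(Y, E) = 5/(-18 + Y²) (f(Y, E) = 5/(-5 + (Y*Y + (-4 - 9))) = 5/(-5 + (Y² - 13)) = 5/(-5 + (-13 + Y²)) = 5/(-18 + Y²))
(f(-343, 277) - 107715) + 118734 = (5/(-18 + (-343)²) - 107715) + 118734 = (5/(-18 + 117649) - 107715) + 118734 = (5/117631 - 107715) + 118734 = -12670623160/117631 + 118734 = 1296175994/117631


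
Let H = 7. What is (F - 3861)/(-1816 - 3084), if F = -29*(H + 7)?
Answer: 4267/4900 ≈ 0.87082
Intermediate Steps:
F = -406 (F = -29*(7 + 7) = -29*14 = -406)
(F - 3861)/(-1816 - 3084) = (-406 - 3861)/(-1816 - 3084) = -4267/(-4900) = -4267*(-1/4900) = 4267/4900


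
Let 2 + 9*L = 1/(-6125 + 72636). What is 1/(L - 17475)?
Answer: -598599/10460650546 ≈ -5.7224e-5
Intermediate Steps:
L = -133021/598599 (L = -2/9 + 1/(9*(-6125 + 72636)) = -2/9 + (⅑)/66511 = -2/9 + (⅑)*(1/66511) = -2/9 + 1/598599 = -133021/598599 ≈ -0.22222)
1/(L - 17475) = 1/(-133021/598599 - 17475) = 1/(-10460650546/598599) = -598599/10460650546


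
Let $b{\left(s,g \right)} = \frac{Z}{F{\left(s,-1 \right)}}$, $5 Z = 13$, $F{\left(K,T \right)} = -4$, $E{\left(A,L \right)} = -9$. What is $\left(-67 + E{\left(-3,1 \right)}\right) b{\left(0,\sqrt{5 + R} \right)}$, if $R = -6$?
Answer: $\frac{247}{5} \approx 49.4$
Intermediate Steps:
$Z = \frac{13}{5}$ ($Z = \frac{1}{5} \cdot 13 = \frac{13}{5} \approx 2.6$)
$b{\left(s,g \right)} = - \frac{13}{20}$ ($b{\left(s,g \right)} = \frac{13}{5 \left(-4\right)} = \frac{13}{5} \left(- \frac{1}{4}\right) = - \frac{13}{20}$)
$\left(-67 + E{\left(-3,1 \right)}\right) b{\left(0,\sqrt{5 + R} \right)} = \left(-67 - 9\right) \left(- \frac{13}{20}\right) = \left(-76\right) \left(- \frac{13}{20}\right) = \frac{247}{5}$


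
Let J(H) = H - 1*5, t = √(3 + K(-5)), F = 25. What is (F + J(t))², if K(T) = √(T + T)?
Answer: (20 + √(3 + I*√10))² ≈ 479.73 + 36.134*I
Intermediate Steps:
K(T) = √2*√T (K(T) = √(2*T) = √2*√T)
t = √(3 + I*√10) (t = √(3 + √2*√(-5)) = √(3 + √2*(I*√5)) = √(3 + I*√10) ≈ 1.9182 + 0.82429*I)
J(H) = -5 + H (J(H) = H - 5 = -5 + H)
(F + J(t))² = (25 + (-5 + √(3 + I*√10)))² = (20 + √(3 + I*√10))²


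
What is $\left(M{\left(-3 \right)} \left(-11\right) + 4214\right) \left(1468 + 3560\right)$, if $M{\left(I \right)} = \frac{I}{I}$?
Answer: $21132684$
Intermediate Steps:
$M{\left(I \right)} = 1$
$\left(M{\left(-3 \right)} \left(-11\right) + 4214\right) \left(1468 + 3560\right) = \left(1 \left(-11\right) + 4214\right) \left(1468 + 3560\right) = \left(-11 + 4214\right) 5028 = 4203 \cdot 5028 = 21132684$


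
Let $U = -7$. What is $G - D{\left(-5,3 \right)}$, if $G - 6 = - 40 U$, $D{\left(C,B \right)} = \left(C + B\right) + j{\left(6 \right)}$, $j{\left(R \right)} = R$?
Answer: $282$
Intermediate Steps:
$D{\left(C,B \right)} = 6 + B + C$ ($D{\left(C,B \right)} = \left(C + B\right) + 6 = \left(B + C\right) + 6 = 6 + B + C$)
$G = 286$ ($G = 6 - -280 = 6 + 280 = 286$)
$G - D{\left(-5,3 \right)} = 286 - \left(6 + 3 - 5\right) = 286 - 4 = 282$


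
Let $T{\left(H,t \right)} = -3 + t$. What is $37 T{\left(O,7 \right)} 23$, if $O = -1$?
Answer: $3404$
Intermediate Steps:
$37 T{\left(O,7 \right)} 23 = 37 \left(-3 + 7\right) 23 = 37 \cdot 4 \cdot 23 = 148 \cdot 23 = 3404$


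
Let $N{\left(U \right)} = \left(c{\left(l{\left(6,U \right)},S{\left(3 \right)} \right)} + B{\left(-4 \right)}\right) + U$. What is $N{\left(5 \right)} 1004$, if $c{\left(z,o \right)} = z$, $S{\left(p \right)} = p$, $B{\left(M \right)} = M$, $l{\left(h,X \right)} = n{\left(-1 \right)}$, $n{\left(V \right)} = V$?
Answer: $0$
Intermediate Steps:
$l{\left(h,X \right)} = -1$
$N{\left(U \right)} = -5 + U$ ($N{\left(U \right)} = \left(-1 - 4\right) + U = -5 + U$)
$N{\left(5 \right)} 1004 = \left(-5 + 5\right) 1004 = 0 \cdot 1004 = 0$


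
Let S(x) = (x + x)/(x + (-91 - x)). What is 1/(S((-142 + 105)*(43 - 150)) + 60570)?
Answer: 91/5503952 ≈ 1.6534e-5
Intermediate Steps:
S(x) = -2*x/91 (S(x) = (2*x)/(-91) = (2*x)*(-1/91) = -2*x/91)
1/(S((-142 + 105)*(43 - 150)) + 60570) = 1/(-2*(-142 + 105)*(43 - 150)/91 + 60570) = 1/(-(-74)*(-107)/91 + 60570) = 1/(-2/91*3959 + 60570) = 1/(-7918/91 + 60570) = 1/(5503952/91) = 91/5503952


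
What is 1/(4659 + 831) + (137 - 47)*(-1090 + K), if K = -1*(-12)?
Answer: -532639799/5490 ≈ -97020.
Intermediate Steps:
K = 12
1/(4659 + 831) + (137 - 47)*(-1090 + K) = 1/(4659 + 831) + (137 - 47)*(-1090 + 12) = 1/5490 + 90*(-1078) = 1/5490 - 97020 = -532639799/5490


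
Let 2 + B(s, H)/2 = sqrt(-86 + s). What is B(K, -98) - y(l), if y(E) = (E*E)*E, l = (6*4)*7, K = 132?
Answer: -4741636 + 2*sqrt(46) ≈ -4.7416e+6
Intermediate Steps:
B(s, H) = -4 + 2*sqrt(-86 + s)
l = 168 (l = 24*7 = 168)
y(E) = E**3 (y(E) = E**2*E = E**3)
B(K, -98) - y(l) = (-4 + 2*sqrt(-86 + 132)) - 1*168**3 = (-4 + 2*sqrt(46)) - 1*4741632 = (-4 + 2*sqrt(46)) - 4741632 = -4741636 + 2*sqrt(46)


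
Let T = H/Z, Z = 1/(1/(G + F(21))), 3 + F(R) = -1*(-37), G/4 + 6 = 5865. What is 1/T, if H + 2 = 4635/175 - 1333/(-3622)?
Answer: 2975291900/3150709 ≈ 944.32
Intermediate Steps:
G = 23436 (G = -24 + 4*5865 = -24 + 23460 = 23436)
H = 3150709/126770 (H = -2 + (4635/175 - 1333/(-3622)) = -2 + (4635*(1/175) - 1333*(-1/3622)) = -2 + (927/35 + 1333/3622) = -2 + 3404249/126770 = 3150709/126770 ≈ 24.854)
F(R) = 34 (F(R) = -3 - 1*(-37) = -3 + 37 = 34)
Z = 23470 (Z = 1/(1/(23436 + 34)) = 1/(1/23470) = 23470)
T = 3150709/2975291900 (T = (3150709/126770)/23470 = (3150709/126770)*(1/23470) = 3150709/2975291900 ≈ 0.0010590)
1/T = 1/(3150709/2975291900) = 2975291900/3150709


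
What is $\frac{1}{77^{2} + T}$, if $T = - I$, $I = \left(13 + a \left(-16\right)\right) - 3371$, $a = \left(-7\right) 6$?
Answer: $\frac{1}{8615} \approx 0.00011608$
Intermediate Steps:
$a = -42$
$I = -2686$ ($I = \left(13 - -672\right) - 3371 = \left(13 + 672\right) - 3371 = 685 - 3371 = -2686$)
$T = 2686$ ($T = \left(-1\right) \left(-2686\right) = 2686$)
$\frac{1}{77^{2} + T} = \frac{1}{77^{2} + 2686} = \frac{1}{5929 + 2686} = \frac{1}{8615}$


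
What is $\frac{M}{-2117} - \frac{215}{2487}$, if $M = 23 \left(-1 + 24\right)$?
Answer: $- \frac{1770778}{5264979} \approx -0.33633$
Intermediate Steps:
$M = 529$ ($M = 23 \cdot 23 = 529$)
$\frac{M}{-2117} - \frac{215}{2487} = \frac{529}{-2117} - \frac{215}{2487} = 529 \left(- \frac{1}{2117}\right) - \frac{215}{2487} = - \frac{529}{2117} - \frac{215}{2487} = - \frac{1770778}{5264979}$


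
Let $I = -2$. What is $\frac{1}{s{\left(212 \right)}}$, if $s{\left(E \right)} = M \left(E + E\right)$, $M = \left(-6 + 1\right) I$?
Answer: $\frac{1}{4240} \approx 0.00023585$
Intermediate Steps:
$M = 10$ ($M = \left(-6 + 1\right) \left(-2\right) = \left(-5\right) \left(-2\right) = 10$)
$s{\left(E \right)} = 20 E$ ($s{\left(E \right)} = 10 \left(E + E\right) = 10 \cdot 2 E = 20 E$)
$\frac{1}{s{\left(212 \right)}} = \frac{1}{20 \cdot 212} = \frac{1}{4240}$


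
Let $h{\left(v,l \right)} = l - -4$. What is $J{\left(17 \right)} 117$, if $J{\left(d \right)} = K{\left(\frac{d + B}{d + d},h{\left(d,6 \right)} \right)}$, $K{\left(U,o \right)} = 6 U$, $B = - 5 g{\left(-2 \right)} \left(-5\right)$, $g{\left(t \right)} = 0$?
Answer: $351$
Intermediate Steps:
$h{\left(v,l \right)} = 4 + l$ ($h{\left(v,l \right)} = l + 4 = 4 + l$)
$B = 0$ ($B = \left(-5\right) 0 \left(-5\right) = 0 \left(-5\right) = 0$)
$J{\left(d \right)} = 3$ ($J{\left(d \right)} = 6 \frac{d + 0}{d + d} = 6 \frac{d}{2 d} = 6 d \frac{1}{2 d} = 6 \cdot \frac{1}{2} = 3$)
$J{\left(17 \right)} 117 = 3 \cdot 117 = 351$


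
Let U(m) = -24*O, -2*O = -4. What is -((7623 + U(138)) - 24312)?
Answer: 16737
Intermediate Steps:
O = 2 (O = -½*(-4) = 2)
U(m) = -48 (U(m) = -24*2 = -48)
-((7623 + U(138)) - 24312) = -((7623 - 48) - 24312) = -(7575 - 24312) = -1*(-16737) = 16737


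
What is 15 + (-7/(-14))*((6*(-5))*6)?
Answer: -75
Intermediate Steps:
15 + (-7/(-14))*((6*(-5))*6) = 15 + (-7*(-1/14))*(-30*6) = 15 + (1/2)*(-180) = 15 - 90 = -75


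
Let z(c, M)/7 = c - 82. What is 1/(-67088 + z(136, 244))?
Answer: -1/66710 ≈ -1.4990e-5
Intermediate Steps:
z(c, M) = -574 + 7*c (z(c, M) = 7*(c - 82) = 7*(-82 + c) = -574 + 7*c)
1/(-67088 + z(136, 244)) = 1/(-67088 + (-574 + 7*136)) = 1/(-67088 + (-574 + 952)) = 1/(-67088 + 378) = 1/(-66710) = -1/66710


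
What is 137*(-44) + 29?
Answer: -5999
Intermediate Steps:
137*(-44) + 29 = -6028 + 29 = -5999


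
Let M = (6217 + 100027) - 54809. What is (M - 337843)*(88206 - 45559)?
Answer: -12214441976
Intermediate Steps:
M = 51435 (M = 106244 - 54809 = 51435)
(M - 337843)*(88206 - 45559) = (51435 - 337843)*(88206 - 45559) = -286408*42647 = -12214441976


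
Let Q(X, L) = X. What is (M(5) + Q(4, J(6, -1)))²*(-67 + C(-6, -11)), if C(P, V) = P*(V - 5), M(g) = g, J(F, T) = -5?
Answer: 2349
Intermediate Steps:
C(P, V) = P*(-5 + V)
(M(5) + Q(4, J(6, -1)))²*(-67 + C(-6, -11)) = (5 + 4)²*(-67 - 6*(-5 - 11)) = 9²*(-67 - 6*(-16)) = 81*(-67 + 96) = 81*29 = 2349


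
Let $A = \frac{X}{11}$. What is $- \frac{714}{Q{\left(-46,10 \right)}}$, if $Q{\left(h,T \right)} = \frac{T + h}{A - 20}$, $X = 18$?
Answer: $- \frac{12019}{33} \approx -364.21$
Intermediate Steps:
$A = \frac{18}{11} \approx 1.6364$
$Q{\left(h,T \right)} = - \frac{11 T}{202} - \frac{11 h}{202}$ ($Q{\left(h,T \right)} = \frac{T + h}{\frac{18}{11} - 20} = \frac{T + h}{- \frac{202}{11}} = \left(T + h\right) \left(- \frac{11}{202}\right) = - \frac{11 T}{202} - \frac{11 h}{202}$)
$- \frac{714}{Q{\left(-46,10 \right)}} = - \frac{714}{\left(- \frac{11}{202}\right) 10 - - \frac{253}{101}} = - \frac{714}{- \frac{55}{101} + \frac{253}{101}} = - \frac{714}{\frac{198}{101}} = \left(-714\right) \frac{101}{198} = - \frac{12019}{33}$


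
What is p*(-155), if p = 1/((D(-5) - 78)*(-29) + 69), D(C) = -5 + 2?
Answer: -5/78 ≈ -0.064103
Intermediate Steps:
D(C) = -3
p = 1/2418 (p = 1/((-3 - 78)*(-29) + 69) = 1/(-81*(-29) + 69) = 1/(2349 + 69) = 1/2418 ≈ 0.00041356)
p*(-155) = (1/2418)*(-155) = -5/78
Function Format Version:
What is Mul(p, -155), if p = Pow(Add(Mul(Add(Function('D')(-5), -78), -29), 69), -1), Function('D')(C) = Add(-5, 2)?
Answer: Rational(-5, 78) ≈ -0.064103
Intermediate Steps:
Function('D')(C) = -3
p = Rational(1, 2418) (p = Pow(Add(Mul(Add(-3, -78), -29), 69), -1) = Pow(Add(Mul(-81, -29), 69), -1) = Pow(Add(2349, 69), -1) = Pow(2418, -1) = Rational(1, 2418) ≈ 0.00041356)
Mul(p, -155) = Mul(Rational(1, 2418), -155) = Rational(-5, 78)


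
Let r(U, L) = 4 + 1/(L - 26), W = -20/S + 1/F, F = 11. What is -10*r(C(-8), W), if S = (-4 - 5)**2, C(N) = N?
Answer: -184658/4661 ≈ -39.618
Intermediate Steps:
S = 81 (S = (-9)**2 = 81)
W = -139/891 (W = -20/81 + 1/11 = -139/891 ≈ -0.15600)
r(U, L) = 4 + 1/(-26 + L)
-10*r(C(-8), W) = -10*(-103 + 4*(-139/891))/(-26 - 139/891) = -10*(-103 - 556/891)/(-23305/891) = -(-1782)*(-92329)/(4661*891) = -10*92329/23305 = -184658/4661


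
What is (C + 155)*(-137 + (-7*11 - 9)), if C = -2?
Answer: -34119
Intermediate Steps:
(C + 155)*(-137 + (-7*11 - 9)) = (-2 + 155)*(-137 + (-7*11 - 9)) = 153*(-137 + (-77 - 9)) = 153*(-137 - 86) = 153*(-223) = -34119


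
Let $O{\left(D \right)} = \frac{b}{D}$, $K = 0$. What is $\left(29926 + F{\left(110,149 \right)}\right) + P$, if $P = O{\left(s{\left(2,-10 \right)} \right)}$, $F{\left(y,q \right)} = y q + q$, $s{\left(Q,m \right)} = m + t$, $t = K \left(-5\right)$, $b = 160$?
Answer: $46449$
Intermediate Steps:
$t = 0$ ($t = 0 \left(-5\right) = 0$)
$s{\left(Q,m \right)} = m$ ($s{\left(Q,m \right)} = m + 0 = m$)
$O{\left(D \right)} = \frac{160}{D}$
$F{\left(y,q \right)} = q + q y$ ($F{\left(y,q \right)} = q y + q = q + q y$)
$P = -16$ ($P = \frac{160}{-10} = 160 \left(- \frac{1}{10}\right) = -16$)
$\left(29926 + F{\left(110,149 \right)}\right) + P = \left(29926 + 149 \left(1 + 110\right)\right) - 16 = \left(29926 + 149 \cdot 111\right) - 16 = \left(29926 + 16539\right) - 16 = 46465 - 16 = 46449$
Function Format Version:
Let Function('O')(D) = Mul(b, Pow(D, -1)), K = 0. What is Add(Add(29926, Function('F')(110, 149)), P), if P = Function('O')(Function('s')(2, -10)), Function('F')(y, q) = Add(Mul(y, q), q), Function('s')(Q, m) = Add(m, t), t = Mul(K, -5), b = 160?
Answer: 46449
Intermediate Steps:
t = 0 (t = Mul(0, -5) = 0)
Function('s')(Q, m) = m (Function('s')(Q, m) = Add(m, 0) = m)
Function('O')(D) = Mul(160, Pow(D, -1))
Function('F')(y, q) = Add(q, Mul(q, y)) (Function('F')(y, q) = Add(Mul(q, y), q) = Add(q, Mul(q, y)))
P = -16 (P = Mul(160, Pow(-10, -1)) = Mul(160, Rational(-1, 10)) = -16)
Add(Add(29926, Function('F')(110, 149)), P) = Add(Add(29926, Mul(149, Add(1, 110))), -16) = Add(Add(29926, Mul(149, 111)), -16) = Add(Add(29926, 16539), -16) = Add(46465, -16) = 46449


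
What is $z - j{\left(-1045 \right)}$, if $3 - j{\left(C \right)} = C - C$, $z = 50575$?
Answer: $50572$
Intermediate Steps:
$j{\left(C \right)} = 3$ ($j{\left(C \right)} = 3 - \left(C - C\right) = 3 - 0 = 3 + 0 = 3$)
$z - j{\left(-1045 \right)} = 50575 - 3 = 50572$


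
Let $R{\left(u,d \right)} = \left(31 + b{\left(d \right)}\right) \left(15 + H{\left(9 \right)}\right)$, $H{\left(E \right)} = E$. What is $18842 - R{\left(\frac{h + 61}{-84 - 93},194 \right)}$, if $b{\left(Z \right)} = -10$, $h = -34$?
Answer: $18338$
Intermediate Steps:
$R{\left(u,d \right)} = 504$ ($R{\left(u,d \right)} = \left(31 - 10\right) \left(15 + 9\right) = 21 \cdot 24 = 504$)
$18842 - R{\left(\frac{h + 61}{-84 - 93},194 \right)} = 18842 - 504 = 18338$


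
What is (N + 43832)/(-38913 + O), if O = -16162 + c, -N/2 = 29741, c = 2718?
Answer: 15650/52357 ≈ 0.29891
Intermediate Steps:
N = -59482 (N = -2*29741 = -59482)
O = -13444 (O = -16162 + 2718 = -13444)
(N + 43832)/(-38913 + O) = (-59482 + 43832)/(-38913 - 13444) = -15650/(-52357) = -15650*(-1/52357) = 15650/52357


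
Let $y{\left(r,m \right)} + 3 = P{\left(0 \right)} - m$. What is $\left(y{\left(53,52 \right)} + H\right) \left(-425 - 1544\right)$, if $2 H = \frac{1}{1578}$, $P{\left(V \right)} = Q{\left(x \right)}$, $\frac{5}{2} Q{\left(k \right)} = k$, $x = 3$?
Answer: $\frac{1671600271}{15780} \approx 1.0593 \cdot 10^{5}$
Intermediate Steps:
$Q{\left(k \right)} = \frac{2 k}{5}$
$P{\left(V \right)} = \frac{6}{5}$ ($P{\left(V \right)} = \frac{2}{5} \cdot 3 = \frac{6}{5}$)
$y{\left(r,m \right)} = - \frac{9}{5} - m$ ($y{\left(r,m \right)} = -3 - \left(- \frac{6}{5} + m\right) = - \frac{9}{5} - m$)
$H = \frac{1}{3156}$ ($H = \frac{1}{2 \cdot 1578} = \frac{1}{2} \cdot \frac{1}{1578} = \frac{1}{3156} \approx 0.00031686$)
$\left(y{\left(53,52 \right)} + H\right) \left(-425 - 1544\right) = \left(\left(- \frac{9}{5} - 52\right) + \frac{1}{3156}\right) \left(-425 - 1544\right) = \left(- \frac{269}{5} + \frac{1}{3156}\right) \left(-1969\right) = \left(- \frac{848959}{15780}\right) \left(-1969\right) = \frac{1671600271}{15780}$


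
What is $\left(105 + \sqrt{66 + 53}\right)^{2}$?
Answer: $\left(105 + \sqrt{119}\right)^{2} \approx 13435.0$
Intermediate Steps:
$\left(105 + \sqrt{66 + 53}\right)^{2} = \left(105 + \sqrt{119}\right)^{2}$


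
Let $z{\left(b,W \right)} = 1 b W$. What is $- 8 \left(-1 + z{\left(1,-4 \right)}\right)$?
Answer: $40$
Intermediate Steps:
$z{\left(b,W \right)} = W b$ ($z{\left(b,W \right)} = 1 W b = W b$)
$- 8 \left(-1 + z{\left(1,-4 \right)}\right) = - 8 \left(-1 - 4\right) = \left(-8\right) \left(-5\right) = 40$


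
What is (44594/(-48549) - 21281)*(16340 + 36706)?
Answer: -18269322889566/16183 ≈ -1.1289e+9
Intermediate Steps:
(44594/(-48549) - 21281)*(16340 + 36706) = (44594*(-1/48549) - 21281)*53046 = (-44594/48549 - 21281)*53046 = -1033215863/48549*53046 = -18269322889566/16183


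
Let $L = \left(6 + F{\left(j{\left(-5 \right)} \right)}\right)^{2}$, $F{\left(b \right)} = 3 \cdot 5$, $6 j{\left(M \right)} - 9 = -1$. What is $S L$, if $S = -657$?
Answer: $-289737$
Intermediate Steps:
$j{\left(M \right)} = \frac{4}{3}$ ($j{\left(M \right)} = \frac{3}{2} + \frac{1}{6} \left(-1\right) = \frac{3}{2} - \frac{1}{6} = \frac{4}{3}$)
$F{\left(b \right)} = 15$
$L = 441$ ($L = \left(6 + 15\right)^{2} = 21^{2} = 441$)
$S L = \left(-657\right) 441 = -289737$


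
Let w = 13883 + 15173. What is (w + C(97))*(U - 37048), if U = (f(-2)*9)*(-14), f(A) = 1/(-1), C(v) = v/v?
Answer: -1072842554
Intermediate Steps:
C(v) = 1
f(A) = -1
w = 29056
U = 126 (U = -1*9*(-14) = -9*(-14) = 126)
(w + C(97))*(U - 37048) = (29056 + 1)*(126 - 37048) = 29057*(-36922) = -1072842554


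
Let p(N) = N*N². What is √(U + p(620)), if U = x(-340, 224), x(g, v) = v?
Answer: 4*√14895514 ≈ 15438.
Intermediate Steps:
U = 224
p(N) = N³
√(U + p(620)) = √(224 + 620³) = √(224 + 238328000) = √238328224 = 4*√14895514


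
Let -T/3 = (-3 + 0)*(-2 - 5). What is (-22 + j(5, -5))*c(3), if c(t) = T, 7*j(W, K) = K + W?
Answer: 1386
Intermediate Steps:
j(W, K) = K/7 + W/7 (j(W, K) = (K + W)/7 = K/7 + W/7)
T = -63 (T = -3*(-3 + 0)*(-2 - 5) = -(-9)*(-7) = -3*21 = -63)
c(t) = -63
(-22 + j(5, -5))*c(3) = (-22 + ((⅐)*(-5) + (⅐)*5))*(-63) = (-22 + (-5/7 + 5/7))*(-63) = (-22 + 0)*(-63) = -22*(-63) = 1386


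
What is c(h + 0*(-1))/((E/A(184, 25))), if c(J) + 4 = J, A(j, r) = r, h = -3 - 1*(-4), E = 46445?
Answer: -15/9289 ≈ -0.0016148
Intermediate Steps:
h = 1 (h = -3 + 4 = 1)
c(J) = -4 + J
c(h + 0*(-1))/((E/A(184, 25))) = (-4 + (1 + 0*(-1)))/((46445/25)) = (-4 + (1 + 0))/((46445*(1/25))) = (-4 + 1)/(9289/5) = -3*5/9289 = -15/9289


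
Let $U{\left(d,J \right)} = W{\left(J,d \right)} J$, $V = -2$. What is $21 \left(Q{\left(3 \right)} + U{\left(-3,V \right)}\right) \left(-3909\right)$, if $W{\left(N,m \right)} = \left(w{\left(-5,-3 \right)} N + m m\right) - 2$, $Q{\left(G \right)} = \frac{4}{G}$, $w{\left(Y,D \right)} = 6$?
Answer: $-930342$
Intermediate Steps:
$W{\left(N,m \right)} = -2 + m^{2} + 6 N$ ($W{\left(N,m \right)} = \left(6 N + m m\right) - 2 = \left(6 N + m^{2}\right) - 2 = \left(m^{2} + 6 N\right) - 2 = -2 + m^{2} + 6 N$)
$U{\left(d,J \right)} = J \left(-2 + d^{2} + 6 J\right)$ ($U{\left(d,J \right)} = \left(-2 + d^{2} + 6 J\right) J = J \left(-2 + d^{2} + 6 J\right)$)
$21 \left(Q{\left(3 \right)} + U{\left(-3,V \right)}\right) \left(-3909\right) = 21 \left(\frac{4}{3} - 2 \left(-2 + \left(-3\right)^{2} + 6 \left(-2\right)\right)\right) \left(-3909\right) = 21 \left(4 \cdot \frac{1}{3} - 2 \left(-2 + 9 - 12\right)\right) \left(-3909\right) = 21 \left(\frac{4}{3} - -10\right) \left(-3909\right) = 21 \left(\frac{4}{3} + 10\right) \left(-3909\right) = 21 \cdot \frac{34}{3} \left(-3909\right) = 238 \left(-3909\right) = -930342$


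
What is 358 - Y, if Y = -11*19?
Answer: 567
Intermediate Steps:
Y = -209
358 - Y = 358 - 1*(-209) = 358 + 209 = 567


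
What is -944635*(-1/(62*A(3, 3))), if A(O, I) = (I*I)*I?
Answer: 944635/1674 ≈ 564.30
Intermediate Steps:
A(O, I) = I**3 (A(O, I) = I**2*I = I**3)
-944635*(-1/(62*A(3, 3))) = -944635/((-62*3**3)) = -944635/((-62*27)) = -944635/(-1674) = -944635*(-1/1674) = 944635/1674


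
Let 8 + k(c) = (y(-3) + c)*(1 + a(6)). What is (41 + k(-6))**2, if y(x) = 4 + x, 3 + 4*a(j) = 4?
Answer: 11449/16 ≈ 715.56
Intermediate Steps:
a(j) = 1/4 (a(j) = -3/4 + (1/4)*4 = -3/4 + 1 = 1/4)
k(c) = -27/4 + 5*c/4 (k(c) = -8 + ((4 - 3) + c)*(1 + 1/4) = -8 + (1 + c)*(5/4) = -8 + (5/4 + 5*c/4) = -27/4 + 5*c/4)
(41 + k(-6))**2 = (41 + (-27/4 + (5/4)*(-6)))**2 = (41 + (-27/4 - 15/2))**2 = (41 - 57/4)**2 = (107/4)**2 = 11449/16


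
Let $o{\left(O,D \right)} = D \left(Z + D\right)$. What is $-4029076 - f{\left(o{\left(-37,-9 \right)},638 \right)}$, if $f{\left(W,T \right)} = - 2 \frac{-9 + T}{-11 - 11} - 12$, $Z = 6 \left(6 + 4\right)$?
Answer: $- \frac{44320333}{11} \approx -4.0291 \cdot 10^{6}$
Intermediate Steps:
$Z = 60$ ($Z = 6 \cdot 10 = 60$)
$o{\left(O,D \right)} = D \left(60 + D\right)$
$f{\left(W,T \right)} = - \frac{141}{11} + \frac{T}{11}$ ($f{\left(W,T \right)} = - 2 \frac{-9 + T}{-22} - 12 = - 2 \left(-9 + T\right) \left(- \frac{1}{22}\right) - 12 = - 2 \left(\frac{9}{22} - \frac{T}{22}\right) - 12 = \left(- \frac{9}{11} + \frac{T}{11}\right) - 12 = - \frac{141}{11} + \frac{T}{11}$)
$-4029076 - f{\left(o{\left(-37,-9 \right)},638 \right)} = -4029076 - \left(- \frac{141}{11} + \frac{1}{11} \cdot 638\right) = -4029076 - \left(- \frac{141}{11} + 58\right) = -4029076 - \frac{497}{11} = - \frac{44320333}{11}$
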